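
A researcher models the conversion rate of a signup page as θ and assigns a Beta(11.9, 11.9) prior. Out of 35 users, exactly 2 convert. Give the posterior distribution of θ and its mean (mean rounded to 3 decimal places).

The binomial likelihood is conjugate to the Beta prior: with 2 successes and 33 failures, the posterior is Beta(11.9+2, 11.9+33) = Beta(13.9, 44.9).
Posterior mean = α/(α+β) = 13.9/58.8 = 0.236.

Posterior: Beta(13.9, 44.9); mean ≈ 0.236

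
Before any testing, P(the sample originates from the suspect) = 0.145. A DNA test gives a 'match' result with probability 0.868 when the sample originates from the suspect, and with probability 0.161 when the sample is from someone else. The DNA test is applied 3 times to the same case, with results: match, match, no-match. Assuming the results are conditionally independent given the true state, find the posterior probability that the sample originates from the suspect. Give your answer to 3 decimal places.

Let H be the event that the sample originates from the suspect; start with P(H) = 0.145. P('match'|H) = 0.868, P('match'|¬H) = 0.161.
Update on result 1 ('match'): P(H) ← 0.868·0.1450 / (0.868·0.1450 + 0.161·0.8550) = 0.12586/0.26351 = 0.4776.
Update on result 2 ('match'): P(H) ← 0.868·0.4776 / (0.868·0.4776 + 0.161·0.5224) = 0.41457/0.49868 = 0.8313.
Update on result 3 ('no-match'): P(H) ← 0.132·0.8313 / (0.132·0.8313 + 0.839·0.1687) = 0.10974/0.25124 = 0.4368.

Posterior P(H) ≈ 0.437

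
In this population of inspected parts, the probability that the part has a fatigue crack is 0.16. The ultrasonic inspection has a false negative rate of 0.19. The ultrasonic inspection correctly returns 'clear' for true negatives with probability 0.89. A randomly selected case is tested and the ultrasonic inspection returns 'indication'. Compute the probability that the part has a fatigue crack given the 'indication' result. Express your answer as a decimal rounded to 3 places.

P(H | E) ≈ 0.584

Write H for 'the part has a fatigue crack'. Prior odds H:¬H = 0.16/0.84 = 0.19048. For the 'indication' outcome, the likelihood ratio is 0.81/0.11 = 7.3636.
Posterior odds = 0.19048 × 7.3636 = 1.4026, so P(H|E) = 1.4026/(1+1.4026) = 0.584.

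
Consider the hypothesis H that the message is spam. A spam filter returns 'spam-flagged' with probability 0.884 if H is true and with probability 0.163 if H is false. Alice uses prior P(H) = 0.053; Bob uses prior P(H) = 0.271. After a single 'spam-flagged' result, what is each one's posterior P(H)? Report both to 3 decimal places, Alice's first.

Alice: 0.233; Bob: 0.668

The likelihood ratio for a 'spam-flagged' result is 0.884/0.163 = 5.4233.
Alice: prior odds 0.053/0.947 = 0.055966; posterior odds 0.30352; posterior probability 0.233.
Bob: prior odds 0.271/0.729 = 0.37174; posterior odds 2.0161; posterior probability 0.668.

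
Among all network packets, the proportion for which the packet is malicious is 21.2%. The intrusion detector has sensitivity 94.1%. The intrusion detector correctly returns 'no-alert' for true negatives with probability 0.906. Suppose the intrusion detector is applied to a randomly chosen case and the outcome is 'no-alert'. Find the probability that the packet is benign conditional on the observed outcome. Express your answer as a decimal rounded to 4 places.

Let H be the event that the packet is malicious. P(H) = 0.212, so P(¬H) = 0.788. With E the 'no-alert' result, P(E|H) = 0.059 and P(E|¬H) = 0.906.
P(E) = 0.059·0.212 + 0.906·0.788 = 0.012508 + 0.71393 = 0.72644.
By Bayes' theorem, P(H|E) = 0.012508 / 0.72644 = 0.0172. Hence P(¬H|E) = 1 − 0.0172 = 0.9828.

P(¬H | E) ≈ 0.9828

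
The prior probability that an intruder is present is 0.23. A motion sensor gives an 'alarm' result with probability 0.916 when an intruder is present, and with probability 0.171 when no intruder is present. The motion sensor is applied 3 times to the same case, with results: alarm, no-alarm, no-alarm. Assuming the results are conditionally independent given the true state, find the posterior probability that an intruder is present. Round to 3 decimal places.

Posterior P(H) ≈ 0.016

Let H be the event that an intruder is present; start with P(H) = 0.23. P('alarm'|H) = 0.916, P('alarm'|¬H) = 0.171.
Update on result 1 ('alarm'): P(H) ← 0.916·0.2300 / (0.916·0.2300 + 0.171·0.7700) = 0.21068/0.34235 = 0.6154.
Update on result 2 ('no-alarm'): P(H) ← 0.084·0.6154 / (0.084·0.6154 + 0.829·0.3846) = 0.051693/0.37053 = 0.1395.
Update on result 3 ('no-alarm'): P(H) ← 0.084·0.1395 / (0.084·0.1395 + 0.829·0.8605) = 0.011719/0.72506 = 0.0162.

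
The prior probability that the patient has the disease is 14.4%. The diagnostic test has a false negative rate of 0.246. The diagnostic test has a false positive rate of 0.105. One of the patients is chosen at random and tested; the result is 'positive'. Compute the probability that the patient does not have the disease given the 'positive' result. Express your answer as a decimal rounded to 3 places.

Write H for 'the patient has the disease'. Prior odds H:¬H = 0.144/0.856 = 0.16822. For the 'positive' outcome, the likelihood ratio is 0.754/0.105 = 7.1810.
Posterior odds = 0.16822 × 7.1810 = 1.2080, so P(H|E) = 1.2080/(1+1.2080) = 0.547. Then P(¬H|E) = 1 − 0.547 = 0.453.

P(¬H | E) ≈ 0.453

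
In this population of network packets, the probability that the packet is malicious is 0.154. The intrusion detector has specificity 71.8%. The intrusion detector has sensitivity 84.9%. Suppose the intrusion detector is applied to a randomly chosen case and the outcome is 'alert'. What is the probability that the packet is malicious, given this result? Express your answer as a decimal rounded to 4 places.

Write H for 'the packet is malicious'. Prior odds H:¬H = 0.154/0.846 = 0.18203. For the 'alert' outcome, the likelihood ratio is 0.849/0.282 = 3.0106.
Posterior odds = 0.18203 × 3.0106 = 0.54804, so P(H|E) = 0.54804/(1+0.54804) = 0.3540.

P(H | E) ≈ 0.3540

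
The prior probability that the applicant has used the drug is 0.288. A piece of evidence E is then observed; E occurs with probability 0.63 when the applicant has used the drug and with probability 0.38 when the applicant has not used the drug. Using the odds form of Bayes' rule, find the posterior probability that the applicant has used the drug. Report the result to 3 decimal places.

Posterior probability ≈ 0.401

Prior odds = 0.288/(1−0.288) = 0.40449.
Likelihood ratio for E = 0.63/0.38 = 1.6579.
Posterior odds = prior odds × LR = 0.67061.
Posterior probability = odds/(1+odds) = 0.67061/1.6706 = 0.401.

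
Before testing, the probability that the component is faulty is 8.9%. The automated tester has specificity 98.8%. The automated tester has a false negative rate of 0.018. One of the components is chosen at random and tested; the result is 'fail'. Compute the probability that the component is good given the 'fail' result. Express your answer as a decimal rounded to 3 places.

Let H be the event that the component is faulty. P(H) = 0.089, so P(¬H) = 0.911. With E the 'fail' result, P(E|H) = 0.982 and P(E|¬H) = 0.012.
P(E) = 0.982·0.089 + 0.012·0.911 = 0.087398 + 0.010932 = 0.098330.
By Bayes' theorem, P(H|E) = 0.087398 / 0.098330 = 0.889. Hence P(¬H|E) = 1 − 0.889 = 0.111.

P(¬H | E) ≈ 0.111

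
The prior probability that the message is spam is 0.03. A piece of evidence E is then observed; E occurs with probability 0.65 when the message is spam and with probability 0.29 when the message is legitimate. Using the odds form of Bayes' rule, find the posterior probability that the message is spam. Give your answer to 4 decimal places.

Prior odds = 0.03/(1−0.03) = 0.030928. In log-odds, ln(0.030928) = -3.4761.
Add log likelihood ratio: ln(2.2414) = 0.80709.
Posterior log-odds = -2.6690, so posterior odds = exp(-2.6690) = 0.069321. Converting, P(H|E) = 0.069321/1.0693 = 0.0648.

Posterior probability ≈ 0.0648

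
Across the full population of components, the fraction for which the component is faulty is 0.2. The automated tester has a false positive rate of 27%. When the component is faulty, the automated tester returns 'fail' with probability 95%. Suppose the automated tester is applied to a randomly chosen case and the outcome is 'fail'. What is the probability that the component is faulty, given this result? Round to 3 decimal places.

Let H be the event that the component is faulty. P(H) = 0.2, so P(¬H) = 0.8. With E the 'fail' result, P(E|H) = 0.95 and P(E|¬H) = 0.27.
P(E) = 0.95·0.2 + 0.27·0.8 = 0.19000 + 0.21600 = 0.40600.
By Bayes' theorem, P(H|E) = 0.19000 / 0.40600 = 0.468.

P(H | E) ≈ 0.468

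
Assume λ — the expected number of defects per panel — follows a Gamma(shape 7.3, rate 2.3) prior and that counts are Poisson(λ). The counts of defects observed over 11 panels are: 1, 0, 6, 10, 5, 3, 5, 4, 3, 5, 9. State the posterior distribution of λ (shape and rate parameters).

Posterior: Gamma(shape=58.3, rate=13.3)

Total count ∑xᵢ = 51 over n = 11 panels.
Gamma is conjugate to the Poisson likelihood: posterior is Gamma(shape = 7.3+51 = 58.3, rate = 2.3+11 = 13.3).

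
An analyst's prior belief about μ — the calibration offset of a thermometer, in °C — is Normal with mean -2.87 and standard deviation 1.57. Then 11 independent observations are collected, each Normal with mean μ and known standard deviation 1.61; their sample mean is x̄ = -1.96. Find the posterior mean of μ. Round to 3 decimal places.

Prior precision 1/τ₀² = 1/1.57² = 0.405696; data precision n/σ² = 11/1.61² = 4.24366.
Posterior precision = 0.405696 + 4.24366 = 4.64936.
Posterior mean = (0.405696·-2.87 + 4.24366·-1.96) / 4.64936 = -2.039.

Posterior mean ≈ -2.039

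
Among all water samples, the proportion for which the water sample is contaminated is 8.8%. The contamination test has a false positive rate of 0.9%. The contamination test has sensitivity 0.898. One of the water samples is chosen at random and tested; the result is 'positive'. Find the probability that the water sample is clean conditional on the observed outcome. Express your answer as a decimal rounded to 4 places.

P(¬H | E) ≈ 0.0941

Write H for 'the water sample is contaminated'. Prior odds H:¬H = 0.088/0.912 = 0.096491. For the 'positive' outcome, the likelihood ratio is 0.898/0.009 = 99.778.
Posterior odds = 0.096491 × 99.778 = 9.6277, so P(H|E) = 9.6277/(1+9.6277) = 0.9059. Then P(¬H|E) = 1 − 0.9059 = 0.0941.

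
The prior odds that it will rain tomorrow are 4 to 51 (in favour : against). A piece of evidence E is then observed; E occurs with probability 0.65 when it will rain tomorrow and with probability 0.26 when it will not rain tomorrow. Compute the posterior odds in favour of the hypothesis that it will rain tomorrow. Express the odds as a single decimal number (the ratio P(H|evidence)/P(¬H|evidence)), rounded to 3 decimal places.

Prior odds = 4/51 = 0.078431. In log-odds, ln(0.078431) = -2.5455.
Add log likelihood ratio: ln(2.5000) = 0.91629.
Posterior log-odds = -1.6292, so posterior odds = exp(-1.6292) = 0.19608.

Posterior odds ≈ 0.196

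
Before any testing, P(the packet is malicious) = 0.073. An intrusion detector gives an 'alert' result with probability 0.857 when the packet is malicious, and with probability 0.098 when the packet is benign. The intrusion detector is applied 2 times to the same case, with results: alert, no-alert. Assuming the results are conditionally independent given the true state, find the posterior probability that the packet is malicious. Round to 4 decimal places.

Posterior P(H) ≈ 0.0984

With H the event that the packet is malicious, the joint likelihood of the observed sequence is P(data|H) = 0.857·0.143 = 0.12255 and P(data|¬H) = 0.098·0.902 = 0.088396.
Bayes: P(H|data) = 0.073·0.12255 / (0.073·0.12255 + 0.927·0.088396) = 0.0089462/0.090889 = 0.0984.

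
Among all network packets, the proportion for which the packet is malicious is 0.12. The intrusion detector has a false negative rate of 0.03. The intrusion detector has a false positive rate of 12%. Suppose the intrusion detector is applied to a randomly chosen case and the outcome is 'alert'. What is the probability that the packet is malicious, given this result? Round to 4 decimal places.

P(H | E) ≈ 0.5243

Let H be the event that the packet is malicious. P(H) = 0.12, so P(¬H) = 0.88. With E the 'alert' result, P(E|H) = 0.97 and P(E|¬H) = 0.12.
P(E) = 0.97·0.12 + 0.12·0.88 = 0.11640 + 0.10560 = 0.22200.
By Bayes' theorem, P(H|E) = 0.11640 / 0.22200 = 0.5243.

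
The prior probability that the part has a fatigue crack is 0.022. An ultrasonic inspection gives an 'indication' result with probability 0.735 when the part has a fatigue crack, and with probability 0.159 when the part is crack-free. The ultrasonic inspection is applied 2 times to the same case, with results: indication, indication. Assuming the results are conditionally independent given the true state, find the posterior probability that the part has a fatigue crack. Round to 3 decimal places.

Posterior P(H) ≈ 0.325

Let H be the event that the part has a fatigue crack; start with P(H) = 0.022. P('indication'|H) = 0.735, P('indication'|¬H) = 0.159.
Update on result 1 ('indication'): P(H) ← 0.735·0.0220 / (0.735·0.0220 + 0.159·0.9780) = 0.016170/0.17167 = 0.0942.
Update on result 2 ('indication'): P(H) ← 0.735·0.0942 / (0.735·0.0942 + 0.159·0.9058) = 0.069231/0.21325 = 0.3246.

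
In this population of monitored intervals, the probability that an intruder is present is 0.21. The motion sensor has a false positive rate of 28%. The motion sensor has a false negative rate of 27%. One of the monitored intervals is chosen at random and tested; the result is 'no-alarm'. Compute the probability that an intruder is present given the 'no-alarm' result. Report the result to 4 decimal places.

Write H for 'an intruder is present'. Prior odds H:¬H = 0.21/0.79 = 0.26582. For the 'no-alarm' outcome, the likelihood ratio is 0.27/0.72 = 0.37500.
Posterior odds = 0.26582 × 0.37500 = 0.099684, so P(H|E) = 0.099684/(1+0.099684) = 0.0906.

P(H | E) ≈ 0.0906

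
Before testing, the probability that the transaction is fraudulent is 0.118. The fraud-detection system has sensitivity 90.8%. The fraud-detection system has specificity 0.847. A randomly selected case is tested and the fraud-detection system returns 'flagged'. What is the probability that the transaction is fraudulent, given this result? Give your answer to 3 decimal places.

P(H | E) ≈ 0.443

Write H for 'the transaction is fraudulent'. Prior odds H:¬H = 0.118/0.882 = 0.13379. For the 'flagged' outcome, the likelihood ratio is 0.908/0.153 = 5.9346.
Posterior odds = 0.13379 × 5.9346 = 0.79398, so P(H|E) = 0.79398/(1+0.79398) = 0.443.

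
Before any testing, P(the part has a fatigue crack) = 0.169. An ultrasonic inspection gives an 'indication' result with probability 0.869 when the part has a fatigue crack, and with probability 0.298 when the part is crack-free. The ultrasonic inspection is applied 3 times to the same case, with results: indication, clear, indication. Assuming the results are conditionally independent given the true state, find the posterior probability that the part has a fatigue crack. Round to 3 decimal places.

With H the event that the part has a fatigue crack, the joint likelihood of the observed sequence is P(data|H) = 0.869·0.131·0.869 = 0.098926 and P(data|¬H) = 0.298·0.702·0.298 = 0.062340.
Bayes: P(H|data) = 0.169·0.098926 / (0.169·0.098926 + 0.831·0.062340) = 0.016719/0.068523 = 0.2440.

Posterior P(H) ≈ 0.244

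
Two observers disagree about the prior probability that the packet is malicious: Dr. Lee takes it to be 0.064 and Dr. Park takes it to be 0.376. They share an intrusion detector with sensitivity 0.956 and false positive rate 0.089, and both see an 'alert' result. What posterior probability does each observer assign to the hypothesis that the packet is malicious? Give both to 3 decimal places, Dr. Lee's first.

Dr. Lee: 0.423; Dr. Park: 0.866

The likelihood ratio for an 'alert' result is 0.956/0.089 = 10.742.
Dr. Lee: prior odds 0.064/0.936 = 0.068376; posterior odds 0.73447; posterior probability 0.423.
Dr. Park: prior odds 0.376/0.624 = 0.60256; posterior odds 6.4725; posterior probability 0.866.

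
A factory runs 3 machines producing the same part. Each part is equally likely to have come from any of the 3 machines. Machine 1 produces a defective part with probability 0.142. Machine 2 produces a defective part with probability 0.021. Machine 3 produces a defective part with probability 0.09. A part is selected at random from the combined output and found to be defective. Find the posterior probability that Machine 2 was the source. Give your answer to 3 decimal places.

Tabulate prior·likelihood by source: [1] prior 0.333333, lik 0.142, product 0.04733; [2] prior 0.333333, lik 0.021, product 0.007000; [3] prior 0.333333, lik 0.09, product 0.03000.
Normalizing constant = 0.084333; the posterior for Machine 2 is its product over the sum, 0.007000/0.084333 = 0.083.

Posterior probability ≈ 0.083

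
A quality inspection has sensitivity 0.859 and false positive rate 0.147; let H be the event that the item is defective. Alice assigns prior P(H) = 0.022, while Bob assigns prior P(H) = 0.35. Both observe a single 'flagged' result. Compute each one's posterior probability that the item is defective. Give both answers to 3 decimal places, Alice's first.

Alice: 0.116; Bob: 0.759

P('+'|H) = 0.859, P('+'|¬H) = 0.147.
Alice: numerator 0.859·0.022 = 0.018898; evidence = 0.018898+0.147·0.978 = 0.16266; posterior = 0.116.
Bob: numerator 0.859·0.35 = 0.30065; evidence = 0.30065+0.147·0.65 = 0.39620; posterior = 0.759.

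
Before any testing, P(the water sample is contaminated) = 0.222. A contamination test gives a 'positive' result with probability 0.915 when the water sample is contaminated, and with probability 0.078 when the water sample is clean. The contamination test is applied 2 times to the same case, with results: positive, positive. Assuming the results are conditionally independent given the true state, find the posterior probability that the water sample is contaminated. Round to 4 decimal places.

Posterior P(H) ≈ 0.9752

With H the event that the water sample is contaminated, the joint likelihood of the observed sequence is P(data|H) = 0.915·0.915 = 0.83723 and P(data|¬H) = 0.078·0.078 = 0.0060840.
Bayes: P(H|data) = 0.222·0.83723 / (0.222·0.83723 + 0.778·0.0060840) = 0.18586/0.19060 = 0.9752.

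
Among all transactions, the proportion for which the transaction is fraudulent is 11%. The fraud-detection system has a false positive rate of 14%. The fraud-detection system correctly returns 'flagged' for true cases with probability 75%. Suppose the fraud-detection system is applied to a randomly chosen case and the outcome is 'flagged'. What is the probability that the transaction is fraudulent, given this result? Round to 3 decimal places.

P(H | E) ≈ 0.398

Let H be the event that the transaction is fraudulent. P(H) = 0.11, so P(¬H) = 0.89. With E the 'flagged' result, P(E|H) = 0.75 and P(E|¬H) = 0.14.
P(E) = 0.75·0.11 + 0.14·0.89 = 0.082500 + 0.12460 = 0.20710.
By Bayes' theorem, P(H|E) = 0.082500 / 0.20710 = 0.398.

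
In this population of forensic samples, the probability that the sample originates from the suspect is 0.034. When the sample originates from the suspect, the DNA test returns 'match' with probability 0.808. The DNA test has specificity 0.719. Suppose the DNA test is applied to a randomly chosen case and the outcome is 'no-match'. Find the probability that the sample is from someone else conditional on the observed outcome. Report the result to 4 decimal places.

P(¬H | E) ≈ 0.9907

Write H for 'the sample originates from the suspect'. Prior odds H:¬H = 0.034/0.966 = 0.035197. For the 'no-match' outcome, the likelihood ratio is 0.192/0.719 = 0.26704.
Posterior odds = 0.035197 × 0.26704 = 0.0093988, so P(H|E) = 0.0093988/(1+0.0093988) = 0.0093. Then P(¬H|E) = 1 − 0.0093 = 0.9907.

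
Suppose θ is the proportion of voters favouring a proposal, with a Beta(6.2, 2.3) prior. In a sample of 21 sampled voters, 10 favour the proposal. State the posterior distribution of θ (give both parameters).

Observing 10 successes and 11 failures updates Beta(6.2, 2.3) by adding the success and failure counts to the two shape parameters: α = 6.2+10 = 16.2, β = 2.3+11 = 13.3.

Posterior: Beta(16.2, 13.3)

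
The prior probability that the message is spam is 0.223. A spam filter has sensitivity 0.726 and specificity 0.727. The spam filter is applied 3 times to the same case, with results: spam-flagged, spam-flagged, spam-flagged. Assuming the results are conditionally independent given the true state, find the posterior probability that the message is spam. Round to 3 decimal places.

With H the event that the message is spam, the joint likelihood of the observed sequence is P(data|H) = 0.726·0.726·0.726 = 0.38266 and P(data|¬H) = 0.273·0.273·0.273 = 0.020346.
Bayes: P(H|data) = 0.223·0.38266 / (0.223·0.38266 + 0.777·0.020346) = 0.085333/0.10114 = 0.8437.

Posterior P(H) ≈ 0.844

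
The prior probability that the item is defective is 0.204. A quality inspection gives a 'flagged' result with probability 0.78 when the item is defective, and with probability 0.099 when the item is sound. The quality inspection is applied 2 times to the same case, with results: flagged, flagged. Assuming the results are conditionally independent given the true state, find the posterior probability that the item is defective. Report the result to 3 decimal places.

Posterior P(H) ≈ 0.941

Let H be the event that the item is defective; start with P(H) = 0.204. P('flagged'|H) = 0.78, P('flagged'|¬H) = 0.099.
Update on result 1 ('flagged'): P(H) ← 0.78·0.2040 / (0.78·0.2040 + 0.099·0.7960) = 0.15912/0.23792 = 0.6688.
Update on result 2 ('flagged'): P(H) ← 0.78·0.6688 / (0.78·0.6688 + 0.099·0.3312) = 0.52165/0.55444 = 0.9409.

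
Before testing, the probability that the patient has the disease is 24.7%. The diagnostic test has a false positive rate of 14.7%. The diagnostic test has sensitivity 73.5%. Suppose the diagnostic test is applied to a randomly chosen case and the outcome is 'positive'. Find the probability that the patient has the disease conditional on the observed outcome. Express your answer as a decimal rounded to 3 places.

Write H for 'the patient has the disease'. Prior odds H:¬H = 0.247/0.753 = 0.32802. For the 'positive' outcome, the likelihood ratio is 0.735/0.147 = 5.0000.
Posterior odds = 0.32802 × 5.0000 = 1.6401, so P(H|E) = 1.6401/(1+1.6401) = 0.621.

P(H | E) ≈ 0.621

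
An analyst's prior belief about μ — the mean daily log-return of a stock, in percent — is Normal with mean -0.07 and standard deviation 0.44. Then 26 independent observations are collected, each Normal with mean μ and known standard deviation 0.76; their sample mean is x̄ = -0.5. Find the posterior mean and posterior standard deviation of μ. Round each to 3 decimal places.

Prior precision 1/τ₀² = 1/0.44² = 5.16529; data precision n/σ² = 26/0.76² = 45.0139.
Posterior precision = 5.16529 + 45.0139 = 50.1791, giving posterior SD = 1/√50.1791 = 0.141.
Posterior mean = (5.16529·-0.07 + 45.0139·-0.5) / 50.1791 = -0.456.

Posterior mean ≈ -0.456; posterior SD ≈ 0.141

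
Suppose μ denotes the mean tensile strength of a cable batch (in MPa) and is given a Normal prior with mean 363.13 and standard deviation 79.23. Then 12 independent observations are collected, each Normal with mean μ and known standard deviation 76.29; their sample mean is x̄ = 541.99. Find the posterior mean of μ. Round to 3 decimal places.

Prior precision 1/τ₀² = 1/79.23² = 0.00015930; data precision n/σ² = 12/76.29² = 0.00206180.
Posterior precision = 0.00015930 + 0.00206180 = 0.00222110.
Posterior mean = (0.00015930·363.13 + 0.00206180·541.99) / 0.00222110 = 529.162.

Posterior mean ≈ 529.162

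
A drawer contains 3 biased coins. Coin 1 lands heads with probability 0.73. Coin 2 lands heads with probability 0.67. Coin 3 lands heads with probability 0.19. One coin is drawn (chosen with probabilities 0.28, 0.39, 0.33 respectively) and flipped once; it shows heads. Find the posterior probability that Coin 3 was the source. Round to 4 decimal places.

Posterior probability ≈ 0.1187

P(heads|C1) = 0.73; P(heads|C2) = 0.67; P(heads|C3) = 0.19.
Prior × likelihood for each source: 0.28·0.73=0.2044, 0.39·0.67=0.2613, 0.33·0.19=0.06270. Summing gives P(heads) = 0.52840.
P(Coin 3 | heads) = 0.06270 / 0.52840 = 0.1187.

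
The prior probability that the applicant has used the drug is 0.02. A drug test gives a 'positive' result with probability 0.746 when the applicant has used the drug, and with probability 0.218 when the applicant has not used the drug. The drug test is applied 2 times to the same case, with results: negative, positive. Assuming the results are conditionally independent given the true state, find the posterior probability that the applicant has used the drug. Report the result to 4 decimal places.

With H the event that the applicant has used the drug, the joint likelihood of the observed sequence is P(data|H) = 0.254·0.746 = 0.18948 and P(data|¬H) = 0.782·0.218 = 0.17048.
Bayes: P(H|data) = 0.02·0.18948 / (0.02·0.18948 + 0.98·0.17048) = 0.0037897/0.17086 = 0.0222.

Posterior P(H) ≈ 0.0222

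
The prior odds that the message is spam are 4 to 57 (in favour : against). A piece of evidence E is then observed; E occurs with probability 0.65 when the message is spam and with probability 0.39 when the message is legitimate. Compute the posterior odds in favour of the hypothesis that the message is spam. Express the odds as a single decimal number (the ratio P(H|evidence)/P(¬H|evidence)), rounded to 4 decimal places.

Posterior odds ≈ 0.1170

Prior odds = 4/57 = 0.070175.
Likelihood ratio for E = 0.65/0.39 = 1.6667.
Posterior odds = prior odds × LR = 0.11696.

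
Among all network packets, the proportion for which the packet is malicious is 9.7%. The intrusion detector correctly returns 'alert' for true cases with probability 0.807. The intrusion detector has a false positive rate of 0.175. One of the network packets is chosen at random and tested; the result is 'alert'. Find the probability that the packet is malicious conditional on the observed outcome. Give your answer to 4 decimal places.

P(H | E) ≈ 0.3313

Write H for 'the packet is malicious'. Prior odds H:¬H = 0.097/0.903 = 0.10742. For the 'alert' outcome, the likelihood ratio is 0.807/0.175 = 4.6114.
Posterior odds = 0.10742 × 4.6114 = 0.49536, so P(H|E) = 0.49536/(1+0.49536) = 0.3313.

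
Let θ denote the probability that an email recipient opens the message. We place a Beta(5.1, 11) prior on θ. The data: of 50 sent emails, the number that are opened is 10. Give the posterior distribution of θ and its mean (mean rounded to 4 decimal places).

The binomial likelihood is conjugate to the Beta prior: with 10 successes and 40 failures, the posterior is Beta(5.1+10, 11+40) = Beta(15.1, 51).
E[θ | data] = 15.1/(15.1+51) = 0.2284.

Posterior: Beta(15.1, 51); mean ≈ 0.2284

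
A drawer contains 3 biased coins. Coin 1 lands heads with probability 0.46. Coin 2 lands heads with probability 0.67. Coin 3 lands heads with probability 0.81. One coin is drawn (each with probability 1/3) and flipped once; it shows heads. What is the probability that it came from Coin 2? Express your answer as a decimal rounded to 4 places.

Tabulate prior·likelihood by source: [1] prior 0.333333, lik 0.46, product 0.1533; [2] prior 0.333333, lik 0.67, product 0.2233; [3] prior 0.333333, lik 0.81, product 0.2700.
Normalizing constant = 0.64667; the posterior for Coin 2 is its product over the sum, 0.2233/0.64667 = 0.3454.

Posterior probability ≈ 0.3454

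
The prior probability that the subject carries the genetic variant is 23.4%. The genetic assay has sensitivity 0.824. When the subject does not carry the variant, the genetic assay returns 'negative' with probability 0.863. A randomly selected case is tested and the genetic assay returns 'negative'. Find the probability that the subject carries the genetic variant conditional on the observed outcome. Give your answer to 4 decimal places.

P(H | E) ≈ 0.0586

Let H be the event that the subject carries the genetic variant. P(H) = 0.234, so P(¬H) = 0.766. With E the 'negative' result, P(E|H) = 0.176 and P(E|¬H) = 0.863.
P(E) = 0.176·0.234 + 0.863·0.766 = 0.041184 + 0.66106 = 0.70224.
By Bayes' theorem, P(H|E) = 0.041184 / 0.70224 = 0.0586.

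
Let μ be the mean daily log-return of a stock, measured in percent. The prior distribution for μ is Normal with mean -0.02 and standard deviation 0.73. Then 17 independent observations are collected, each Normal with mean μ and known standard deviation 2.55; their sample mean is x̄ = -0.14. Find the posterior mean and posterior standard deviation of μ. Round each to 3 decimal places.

With known σ, the Normal prior is conjugate. Weight on the data is w = (n/σ²)/(n/σ² + 1/τ₀²) = 2.61438/(2.61438+1.87652) = 0.58215.
Posterior mean = w·x̄ + (1−w)·μ₀ = 0.58215·-0.14 + 0.41785·-0.02 = -0.090. Posterior variance = 1/(2.61438+1.87652) = 0.222672, so SD = 0.472.

Posterior mean ≈ -0.090; posterior SD ≈ 0.472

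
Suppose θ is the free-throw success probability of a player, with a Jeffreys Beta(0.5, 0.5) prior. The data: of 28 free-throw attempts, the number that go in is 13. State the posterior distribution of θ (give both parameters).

Posterior: Beta(13.5, 15.5)

The binomial likelihood is conjugate to the Beta prior: with 13 successes and 15 failures, the posterior is Beta(0.5+13, 0.5+15) = Beta(13.5, 15.5).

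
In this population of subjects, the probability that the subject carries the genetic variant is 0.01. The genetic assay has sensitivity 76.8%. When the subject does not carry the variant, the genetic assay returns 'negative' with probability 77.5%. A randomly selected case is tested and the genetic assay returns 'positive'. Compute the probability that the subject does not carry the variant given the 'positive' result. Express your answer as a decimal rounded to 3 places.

P(¬H | E) ≈ 0.967

Write H for 'the subject carries the genetic variant'. Prior odds H:¬H = 0.01/0.99 = 0.010101. For the 'positive' outcome, the likelihood ratio is 0.768/0.225 = 3.4133.
Posterior odds = 0.010101 × 3.4133 = 0.034478, so P(H|E) = 0.034478/(1+0.034478) = 0.033. Then P(¬H|E) = 1 − 0.033 = 0.967.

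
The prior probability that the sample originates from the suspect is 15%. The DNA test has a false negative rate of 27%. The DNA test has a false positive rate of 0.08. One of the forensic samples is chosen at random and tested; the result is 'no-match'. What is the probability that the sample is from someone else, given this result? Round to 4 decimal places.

P(¬H | E) ≈ 0.9508

Let H be the event that the sample originates from the suspect. P(H) = 0.15, so P(¬H) = 0.85. With E the 'no-match' result, P(E|H) = 0.27 and P(E|¬H) = 0.92.
P(E) = 0.27·0.15 + 0.92·0.85 = 0.040500 + 0.78200 = 0.82250.
By Bayes' theorem, P(H|E) = 0.040500 / 0.82250 = 0.0492. Hence P(¬H|E) = 1 − 0.0492 = 0.9508.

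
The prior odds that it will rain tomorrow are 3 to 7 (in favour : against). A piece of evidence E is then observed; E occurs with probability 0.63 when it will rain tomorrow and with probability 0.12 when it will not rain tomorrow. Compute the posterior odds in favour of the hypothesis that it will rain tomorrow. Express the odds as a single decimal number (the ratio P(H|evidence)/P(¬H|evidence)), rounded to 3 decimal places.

Posterior odds ≈ 2.250

Prior odds = 3/7 = 0.42857.
Likelihood ratio for E = 0.63/0.12 = 5.2500.
Posterior odds = prior odds × LR = 2.2500.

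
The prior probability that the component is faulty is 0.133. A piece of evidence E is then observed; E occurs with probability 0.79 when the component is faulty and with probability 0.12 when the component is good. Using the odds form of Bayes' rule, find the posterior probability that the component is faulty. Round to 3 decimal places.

Posterior probability ≈ 0.502

Prior odds = 0.133/(1−0.133) = 0.15340. In log-odds, ln(0.15340) = -1.8747.
Add log likelihood ratio: ln(6.5833) = 1.8845.
Posterior log-odds = 0.0098514, so posterior odds = exp(0.0098514) = 1.0099. Converting, P(H|E) = 1.0099/2.0099 = 0.502.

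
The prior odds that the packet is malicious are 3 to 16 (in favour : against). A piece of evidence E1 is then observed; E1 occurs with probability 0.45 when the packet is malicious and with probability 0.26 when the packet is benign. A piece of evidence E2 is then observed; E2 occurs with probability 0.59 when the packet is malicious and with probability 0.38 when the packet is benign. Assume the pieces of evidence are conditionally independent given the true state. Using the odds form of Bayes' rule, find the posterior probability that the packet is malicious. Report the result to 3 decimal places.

Prior odds = 3/16 = 0.18750.
Likelihood ratio for E1 = 0.45/0.26 = 1.7308.
Likelihood ratio for E2 = 0.59/0.38 = 1.5526.
Posterior odds = prior odds × LR₁ × LR₂ = 0.50386.
Posterior probability = odds/(1+odds) = 0.50386/1.5039 = 0.335.

Posterior probability ≈ 0.335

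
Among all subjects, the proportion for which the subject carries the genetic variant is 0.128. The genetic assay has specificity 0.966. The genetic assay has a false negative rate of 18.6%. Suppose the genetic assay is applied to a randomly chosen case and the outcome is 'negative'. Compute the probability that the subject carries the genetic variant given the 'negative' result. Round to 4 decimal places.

P(H | E) ≈ 0.0275

Let H be the event that the subject carries the genetic variant. P(H) = 0.128, so P(¬H) = 0.872. With E the 'negative' result, P(E|H) = 0.186 and P(E|¬H) = 0.966.
P(E) = 0.186·0.128 + 0.966·0.872 = 0.023808 + 0.84235 = 0.86616.
By Bayes' theorem, P(H|E) = 0.023808 / 0.86616 = 0.0275.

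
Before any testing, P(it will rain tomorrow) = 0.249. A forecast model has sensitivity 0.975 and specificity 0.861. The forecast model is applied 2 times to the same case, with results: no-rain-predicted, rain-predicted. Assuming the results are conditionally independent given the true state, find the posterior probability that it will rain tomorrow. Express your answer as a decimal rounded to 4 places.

Let H be the event that it will rain tomorrow; start with P(H) = 0.249. P('rain-predicted'|H) = 0.975, P('rain-predicted'|¬H) = 0.139.
Update on result 1 ('no-rain-predicted'): P(H) ← 0.025·0.2490 / (0.025·0.2490 + 0.861·0.7510) = 0.0062250/0.65284 = 0.0095.
Update on result 2 ('rain-predicted'): P(H) ← 0.975·0.0095 / (0.975·0.0095 + 0.139·0.9905) = 0.0092969/0.14697 = 0.0633.

Posterior P(H) ≈ 0.0633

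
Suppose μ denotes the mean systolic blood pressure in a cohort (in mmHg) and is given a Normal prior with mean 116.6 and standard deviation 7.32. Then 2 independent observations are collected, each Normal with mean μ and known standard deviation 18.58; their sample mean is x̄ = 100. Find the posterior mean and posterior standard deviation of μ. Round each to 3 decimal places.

Prior precision 1/τ₀² = 1/7.32² = 0.0186628; data precision n/σ² = 2/18.58² = 0.00579347.
Posterior precision = 0.0186628 + 0.00579347 = 0.0244563, giving posterior SD = 1/√0.0244563 = 6.394.
Posterior mean = (0.0186628·116.6 + 0.00579347·100) / 0.0244563 = 112.668.

Posterior mean ≈ 112.668; posterior SD ≈ 6.394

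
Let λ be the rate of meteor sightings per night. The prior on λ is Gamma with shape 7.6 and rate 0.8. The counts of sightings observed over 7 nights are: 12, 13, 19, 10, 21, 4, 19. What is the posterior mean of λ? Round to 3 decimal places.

The Poisson likelihood adds the total count to the shape and the number of exposure periods to the rate. Here ∑xᵢ = 98 and n = 7, so shape 7.6→105.6 and rate 0.8→7.8.
E[λ | data] = 105.6/7.8 = 13.538.

Posterior mean ≈ 13.538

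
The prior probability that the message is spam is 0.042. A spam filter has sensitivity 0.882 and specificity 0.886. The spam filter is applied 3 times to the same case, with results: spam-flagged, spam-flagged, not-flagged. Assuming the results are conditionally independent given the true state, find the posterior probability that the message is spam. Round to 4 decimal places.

Posterior P(H) ≈ 0.2590

With H the event that the message is spam, the joint likelihood of the observed sequence is P(data|H) = 0.882·0.882·0.118 = 0.091795 and P(data|¬H) = 0.114·0.114·0.886 = 0.011514.
Bayes: P(H|data) = 0.042·0.091795 / (0.042·0.091795 + 0.958·0.011514) = 0.0038554/0.014886 = 0.2590.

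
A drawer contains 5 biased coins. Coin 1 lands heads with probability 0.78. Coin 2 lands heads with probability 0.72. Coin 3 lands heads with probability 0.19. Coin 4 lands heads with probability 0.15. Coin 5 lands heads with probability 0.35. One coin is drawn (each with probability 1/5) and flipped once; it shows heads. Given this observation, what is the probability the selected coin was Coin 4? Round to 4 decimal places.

Tabulate prior·likelihood by source: [1] prior 0.2, lik 0.78, product 0.1560; [2] prior 0.2, lik 0.72, product 0.1440; [3] prior 0.2, lik 0.19, product 0.03800; [4] prior 0.2, lik 0.15, product 0.03000; [5] prior 0.2, lik 0.35, product 0.07000.
Normalizing constant = 0.43800; the posterior for Coin 4 is its product over the sum, 0.03000/0.43800 = 0.0685.

Posterior probability ≈ 0.0685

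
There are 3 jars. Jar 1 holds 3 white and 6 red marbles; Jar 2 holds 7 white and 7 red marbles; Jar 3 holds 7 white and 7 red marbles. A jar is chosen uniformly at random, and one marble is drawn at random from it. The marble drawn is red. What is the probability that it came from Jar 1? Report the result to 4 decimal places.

Posterior probability ≈ 0.4000

Tabulate prior·likelihood by source: [1] prior 0.333333, lik 0.6667, product 0.2222; [2] prior 0.333333, lik 0.5, product 0.1667; [3] prior 0.333333, lik 0.5, product 0.1667.
Normalizing constant = 0.55556; the posterior for Jar 1 is its product over the sum, 0.2222/0.55556 = 0.4000.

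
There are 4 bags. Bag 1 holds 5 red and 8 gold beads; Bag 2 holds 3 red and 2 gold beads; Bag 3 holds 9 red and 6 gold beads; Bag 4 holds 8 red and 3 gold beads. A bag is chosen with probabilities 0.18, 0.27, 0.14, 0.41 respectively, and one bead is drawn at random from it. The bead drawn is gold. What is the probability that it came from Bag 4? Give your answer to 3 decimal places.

Posterior probability ≈ 0.289

P(gold|Bag 1) = 0.6154; P(gold|Bag 2) = 0.4; P(gold|Bag 3) = 0.4; P(gold|Bag 4) = 0.2727.
Prior × likelihood for each source: 0.18·0.6154=0.1108, 0.27·0.4=0.1080, 0.14·0.4=0.05600, 0.41·0.2727=0.1118. Summing gives P(gold) = 0.38659.
P(Bag 4 | gold) = 0.1118 / 0.38659 = 0.289.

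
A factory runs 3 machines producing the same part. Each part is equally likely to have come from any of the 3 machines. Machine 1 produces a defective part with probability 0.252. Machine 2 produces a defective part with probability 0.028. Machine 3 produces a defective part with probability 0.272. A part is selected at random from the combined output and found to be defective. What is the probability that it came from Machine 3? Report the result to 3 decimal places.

Posterior probability ≈ 0.493

P(defective|M1) = 0.252; P(defective|M2) = 0.028; P(defective|M3) = 0.272.
Prior × likelihood for each source: 0.333333·0.252=0.08400, 0.333333·0.028=0.009333, 0.333333·0.272=0.09067. Summing gives P(defective) = 0.18400.
P(Machine 3 | defective) = 0.09067 / 0.18400 = 0.493.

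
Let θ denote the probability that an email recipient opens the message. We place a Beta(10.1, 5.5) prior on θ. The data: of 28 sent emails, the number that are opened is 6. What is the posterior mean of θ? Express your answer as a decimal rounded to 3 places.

Posterior mean ≈ 0.369

The binomial likelihood is conjugate to the Beta prior: with 6 successes and 22 failures, the posterior is Beta(10.1+6, 5.5+22) = Beta(16.1, 27.5).
Posterior mean = α/(α+β) = 16.1/43.6 = 0.369.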